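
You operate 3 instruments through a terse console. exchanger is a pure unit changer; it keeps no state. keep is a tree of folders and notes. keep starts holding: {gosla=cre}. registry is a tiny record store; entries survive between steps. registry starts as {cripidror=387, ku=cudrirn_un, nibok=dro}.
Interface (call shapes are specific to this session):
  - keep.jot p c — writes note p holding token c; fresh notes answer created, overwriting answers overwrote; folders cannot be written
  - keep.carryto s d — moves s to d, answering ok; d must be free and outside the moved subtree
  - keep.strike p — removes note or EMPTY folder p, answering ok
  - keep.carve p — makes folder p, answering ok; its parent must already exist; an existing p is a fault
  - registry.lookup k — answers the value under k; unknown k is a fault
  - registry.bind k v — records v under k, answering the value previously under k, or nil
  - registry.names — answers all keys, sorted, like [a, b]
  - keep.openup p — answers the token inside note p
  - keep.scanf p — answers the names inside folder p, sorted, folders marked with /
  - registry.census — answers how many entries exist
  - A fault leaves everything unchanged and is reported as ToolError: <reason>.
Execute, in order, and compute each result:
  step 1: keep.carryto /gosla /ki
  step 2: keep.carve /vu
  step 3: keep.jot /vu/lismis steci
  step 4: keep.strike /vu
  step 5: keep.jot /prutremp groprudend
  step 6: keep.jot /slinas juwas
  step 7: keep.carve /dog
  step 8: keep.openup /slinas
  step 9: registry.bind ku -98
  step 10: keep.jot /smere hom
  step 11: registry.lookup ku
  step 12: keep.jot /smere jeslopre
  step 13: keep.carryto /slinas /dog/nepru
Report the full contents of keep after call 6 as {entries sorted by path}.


Answer: {ki=cre, prutremp=groprudend, slinas=juwas, vu/, vu/lismis=steci}

Derivation:
% carryto s=/gosla d=/ki
= ok
% carve p=/vu
= ok
% jot p=/vu/lismis c=steci
= created
% strike p=/vu
= ToolError: not empty
% jot p=/prutremp c=groprudend
= created
% jot p=/slinas c=juwas
= created
% carve p=/dog
= ok
% openup p=/slinas
= juwas
% bind k=ku v=-98
= cudrirn_un
% jot p=/smere c=hom
= created
% lookup k=ku
= -98
% jot p=/smere c=jeslopre
= overwrote
% carryto s=/slinas d=/dog/nepru
= ok


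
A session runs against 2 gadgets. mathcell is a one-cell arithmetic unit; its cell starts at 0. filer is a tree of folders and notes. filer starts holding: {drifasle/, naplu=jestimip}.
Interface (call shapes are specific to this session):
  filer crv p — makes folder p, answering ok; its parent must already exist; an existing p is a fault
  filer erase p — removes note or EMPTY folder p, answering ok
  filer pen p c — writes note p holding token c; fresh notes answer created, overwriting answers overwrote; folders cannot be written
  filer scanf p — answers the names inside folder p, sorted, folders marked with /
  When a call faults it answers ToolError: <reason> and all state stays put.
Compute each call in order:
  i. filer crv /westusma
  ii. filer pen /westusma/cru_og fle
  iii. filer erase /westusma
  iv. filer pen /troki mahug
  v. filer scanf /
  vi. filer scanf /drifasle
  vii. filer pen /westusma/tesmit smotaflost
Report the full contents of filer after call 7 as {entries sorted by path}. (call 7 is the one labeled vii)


Answer: {drifasle/, naplu=jestimip, troki=mahug, westusma/, westusma/cru_og=fle, westusma/tesmit=smotaflost}

Derivation:
>>> filer crv p=/westusma
:: ok
>>> filer pen p=/westusma/cru_og c=fle
:: created
>>> filer erase p=/westusma
:: ToolError: not empty
>>> filer pen p=/troki c=mahug
:: created
>>> filer scanf p=/
:: [drifasle/, naplu, troki, westusma/]
>>> filer scanf p=/drifasle
:: []
>>> filer pen p=/westusma/tesmit c=smotaflost
:: created


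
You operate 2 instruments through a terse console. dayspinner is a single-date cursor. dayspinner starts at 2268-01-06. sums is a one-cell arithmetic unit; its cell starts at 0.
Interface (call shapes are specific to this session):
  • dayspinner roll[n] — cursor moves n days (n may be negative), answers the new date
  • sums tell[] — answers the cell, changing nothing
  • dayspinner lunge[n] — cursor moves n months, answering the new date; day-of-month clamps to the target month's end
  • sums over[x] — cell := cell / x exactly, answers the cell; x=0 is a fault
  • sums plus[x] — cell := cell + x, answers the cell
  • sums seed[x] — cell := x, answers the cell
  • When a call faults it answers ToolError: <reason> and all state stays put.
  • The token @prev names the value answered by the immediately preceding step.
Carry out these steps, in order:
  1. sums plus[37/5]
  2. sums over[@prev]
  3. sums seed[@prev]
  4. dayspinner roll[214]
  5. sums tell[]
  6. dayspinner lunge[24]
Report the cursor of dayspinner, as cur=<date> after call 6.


→ sums plus(x=37/5)
← 37/5
→ sums over(x=@prev)
← 1
→ sums seed(x=@prev)
← 1
→ dayspinner roll(n=214)
← 2268-08-07
→ sums tell()
← 1
→ dayspinner lunge(n=24)
← 2270-08-07

Answer: cur=2270-08-07


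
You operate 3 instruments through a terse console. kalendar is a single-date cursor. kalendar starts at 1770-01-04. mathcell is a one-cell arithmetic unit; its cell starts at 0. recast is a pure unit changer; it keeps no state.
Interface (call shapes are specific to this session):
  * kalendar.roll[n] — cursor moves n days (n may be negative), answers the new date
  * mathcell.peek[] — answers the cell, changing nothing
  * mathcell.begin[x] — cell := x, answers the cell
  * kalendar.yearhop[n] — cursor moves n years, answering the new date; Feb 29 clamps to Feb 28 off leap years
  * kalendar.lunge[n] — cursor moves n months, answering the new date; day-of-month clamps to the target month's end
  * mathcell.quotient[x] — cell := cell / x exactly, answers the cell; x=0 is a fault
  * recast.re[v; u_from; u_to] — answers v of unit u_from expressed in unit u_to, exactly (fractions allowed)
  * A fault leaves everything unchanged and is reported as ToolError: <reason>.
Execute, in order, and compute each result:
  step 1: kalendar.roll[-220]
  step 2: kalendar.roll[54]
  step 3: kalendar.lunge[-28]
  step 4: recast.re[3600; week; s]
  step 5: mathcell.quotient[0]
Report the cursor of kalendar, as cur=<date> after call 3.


Answer: cur=1767-03-22

Derivation:
// 1. roll(n=-220) == 1769-05-29
// 2. roll(n=54) == 1769-07-22
// 3. lunge(n=-28) == 1767-03-22
// 4. re(v=3600, u_from=week, u_to=s) == 2177280000
// 5. quotient(x=0) == ToolError: division by zero


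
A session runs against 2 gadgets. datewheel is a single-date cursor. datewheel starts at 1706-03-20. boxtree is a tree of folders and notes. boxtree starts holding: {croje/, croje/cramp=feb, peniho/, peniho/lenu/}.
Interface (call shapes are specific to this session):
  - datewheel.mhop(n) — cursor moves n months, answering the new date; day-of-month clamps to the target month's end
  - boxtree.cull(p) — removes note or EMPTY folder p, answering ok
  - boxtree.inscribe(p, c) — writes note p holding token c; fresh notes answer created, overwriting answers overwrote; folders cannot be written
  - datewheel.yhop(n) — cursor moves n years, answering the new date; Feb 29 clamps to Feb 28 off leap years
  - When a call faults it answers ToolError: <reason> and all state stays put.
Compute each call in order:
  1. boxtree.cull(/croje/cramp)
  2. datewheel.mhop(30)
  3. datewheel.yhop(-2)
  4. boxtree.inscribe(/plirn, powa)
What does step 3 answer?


Answer: 1706-09-20

Derivation:
# 1. boxtree.cull(p→/croje/cramp) ~> ok
# 2. datewheel.mhop(n→30) ~> 1708-09-20
# 3. datewheel.yhop(n→-2) ~> 1706-09-20
# 4. boxtree.inscribe(p→/plirn, c→powa) ~> created


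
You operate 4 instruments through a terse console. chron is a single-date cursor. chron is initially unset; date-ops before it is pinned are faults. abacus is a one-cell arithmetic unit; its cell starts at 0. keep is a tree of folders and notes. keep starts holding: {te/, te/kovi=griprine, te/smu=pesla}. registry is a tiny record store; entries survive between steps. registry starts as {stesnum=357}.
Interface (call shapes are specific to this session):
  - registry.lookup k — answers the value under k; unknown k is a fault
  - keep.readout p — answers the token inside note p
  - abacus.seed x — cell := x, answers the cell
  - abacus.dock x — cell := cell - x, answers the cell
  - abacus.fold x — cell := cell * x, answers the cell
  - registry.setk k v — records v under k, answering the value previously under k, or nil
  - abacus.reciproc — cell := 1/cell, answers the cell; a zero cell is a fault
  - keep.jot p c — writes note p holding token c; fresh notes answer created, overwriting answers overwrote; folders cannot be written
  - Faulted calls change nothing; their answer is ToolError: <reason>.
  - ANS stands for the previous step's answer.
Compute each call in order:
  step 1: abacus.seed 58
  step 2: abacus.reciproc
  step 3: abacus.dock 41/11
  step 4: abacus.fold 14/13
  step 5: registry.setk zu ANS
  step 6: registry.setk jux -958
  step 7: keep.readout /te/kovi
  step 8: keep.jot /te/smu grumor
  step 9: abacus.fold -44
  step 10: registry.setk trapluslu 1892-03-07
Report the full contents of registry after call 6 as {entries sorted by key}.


Answer: {jux=-958, stesnum=357, zu=-16569/4147}

Derivation:
==> abacus.seed(58)
<== 58
==> abacus.reciproc()
<== 1/58
==> abacus.dock(41/11)
<== -2367/638
==> abacus.fold(14/13)
<== -16569/4147
==> registry.setk(zu, ANS)
<== nil
==> registry.setk(jux, -958)
<== nil
==> keep.readout(/te/kovi)
<== griprine
==> keep.jot(/te/smu, grumor)
<== overwrote
==> abacus.fold(-44)
<== 66276/377
==> registry.setk(trapluslu, 1892-03-07)
<== nil


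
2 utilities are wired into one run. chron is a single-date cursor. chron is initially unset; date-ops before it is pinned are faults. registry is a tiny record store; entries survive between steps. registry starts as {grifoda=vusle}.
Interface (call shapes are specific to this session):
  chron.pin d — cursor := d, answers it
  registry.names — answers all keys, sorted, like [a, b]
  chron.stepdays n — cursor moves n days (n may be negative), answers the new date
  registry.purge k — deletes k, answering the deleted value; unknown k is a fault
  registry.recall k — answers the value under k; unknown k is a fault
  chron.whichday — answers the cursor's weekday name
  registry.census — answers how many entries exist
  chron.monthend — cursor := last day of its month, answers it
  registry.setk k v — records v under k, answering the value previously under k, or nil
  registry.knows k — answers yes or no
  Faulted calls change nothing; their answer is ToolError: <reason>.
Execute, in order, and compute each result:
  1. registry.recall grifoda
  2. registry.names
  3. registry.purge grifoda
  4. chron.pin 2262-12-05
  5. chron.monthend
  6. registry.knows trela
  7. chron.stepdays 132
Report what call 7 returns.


// registry.recall(grifoda) : vusle
// registry.names() : [grifoda]
// registry.purge(grifoda) : vusle
// chron.pin(2262-12-05) : 2262-12-05
// chron.monthend() : 2262-12-31
// registry.knows(trela) : no
// chron.stepdays(132) : 2263-05-12

Answer: 2263-05-12


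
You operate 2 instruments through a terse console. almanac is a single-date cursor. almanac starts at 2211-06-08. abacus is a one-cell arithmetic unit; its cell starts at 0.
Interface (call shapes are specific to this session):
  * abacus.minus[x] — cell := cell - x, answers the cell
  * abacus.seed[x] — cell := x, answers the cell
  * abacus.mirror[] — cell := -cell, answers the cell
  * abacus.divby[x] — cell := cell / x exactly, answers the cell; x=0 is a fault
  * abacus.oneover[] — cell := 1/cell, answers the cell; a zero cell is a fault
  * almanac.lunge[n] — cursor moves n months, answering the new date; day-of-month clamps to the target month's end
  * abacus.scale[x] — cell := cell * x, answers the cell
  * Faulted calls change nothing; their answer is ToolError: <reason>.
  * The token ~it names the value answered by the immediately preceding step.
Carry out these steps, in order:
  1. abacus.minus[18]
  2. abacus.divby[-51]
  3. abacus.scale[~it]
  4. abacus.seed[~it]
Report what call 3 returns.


Answer: 36/289

Derivation:
Do: abacus.minus[x: 18]
See: -18
Do: abacus.divby[x: -51]
See: 6/17
Do: abacus.scale[x: ~it]
See: 36/289
Do: abacus.seed[x: ~it]
See: 36/289


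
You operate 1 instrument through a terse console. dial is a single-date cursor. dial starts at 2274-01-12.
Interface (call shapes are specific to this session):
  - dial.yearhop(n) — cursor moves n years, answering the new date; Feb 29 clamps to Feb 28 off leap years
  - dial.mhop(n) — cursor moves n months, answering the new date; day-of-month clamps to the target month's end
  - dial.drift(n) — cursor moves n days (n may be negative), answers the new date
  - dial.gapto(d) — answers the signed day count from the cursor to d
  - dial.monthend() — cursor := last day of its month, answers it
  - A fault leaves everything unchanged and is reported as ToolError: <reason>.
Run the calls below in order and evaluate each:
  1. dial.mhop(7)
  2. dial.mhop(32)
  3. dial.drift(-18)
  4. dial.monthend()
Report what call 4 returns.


% dial.mhop(n→7) -> 2274-08-12
% dial.mhop(n→32) -> 2277-04-12
% dial.drift(n→-18) -> 2277-03-25
% dial.monthend() -> 2277-03-31

Answer: 2277-03-31


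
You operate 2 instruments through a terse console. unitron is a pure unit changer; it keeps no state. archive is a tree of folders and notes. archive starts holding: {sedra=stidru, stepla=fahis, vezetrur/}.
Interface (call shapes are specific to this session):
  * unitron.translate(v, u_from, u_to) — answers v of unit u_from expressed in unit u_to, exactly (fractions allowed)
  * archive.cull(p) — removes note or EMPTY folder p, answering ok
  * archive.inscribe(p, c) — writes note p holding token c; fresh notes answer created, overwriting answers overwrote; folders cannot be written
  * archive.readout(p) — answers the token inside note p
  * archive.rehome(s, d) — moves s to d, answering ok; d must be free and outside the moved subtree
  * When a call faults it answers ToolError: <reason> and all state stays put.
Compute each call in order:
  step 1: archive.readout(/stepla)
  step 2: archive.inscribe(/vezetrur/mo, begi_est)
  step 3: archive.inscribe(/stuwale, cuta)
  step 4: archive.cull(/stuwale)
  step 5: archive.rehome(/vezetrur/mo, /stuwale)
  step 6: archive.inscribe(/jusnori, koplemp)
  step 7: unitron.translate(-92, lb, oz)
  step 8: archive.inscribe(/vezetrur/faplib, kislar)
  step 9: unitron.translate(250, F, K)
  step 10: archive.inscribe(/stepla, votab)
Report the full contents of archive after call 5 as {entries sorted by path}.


Answer: {sedra=stidru, stepla=fahis, stuwale=begi_est, vezetrur/}

Derivation:
Act: archive.readout[p='/stepla']
Obs: fahis
Act: archive.inscribe[p='/vezetrur/mo'; c='begi_est']
Obs: created
Act: archive.inscribe[p='/stuwale'; c='cuta']
Obs: created
Act: archive.cull[p='/stuwale']
Obs: ok
Act: archive.rehome[s='/vezetrur/mo'; d='/stuwale']
Obs: ok
Act: archive.inscribe[p='/jusnori'; c='koplemp']
Obs: created
Act: unitron.translate[v='-92'; u_from='lb'; u_to='oz']
Obs: -1472
Act: archive.inscribe[p='/vezetrur/faplib'; c='kislar']
Obs: created
Act: unitron.translate[v='250'; u_from='F'; u_to='K']
Obs: 70967/180
Act: archive.inscribe[p='/stepla'; c='votab']
Obs: overwrote


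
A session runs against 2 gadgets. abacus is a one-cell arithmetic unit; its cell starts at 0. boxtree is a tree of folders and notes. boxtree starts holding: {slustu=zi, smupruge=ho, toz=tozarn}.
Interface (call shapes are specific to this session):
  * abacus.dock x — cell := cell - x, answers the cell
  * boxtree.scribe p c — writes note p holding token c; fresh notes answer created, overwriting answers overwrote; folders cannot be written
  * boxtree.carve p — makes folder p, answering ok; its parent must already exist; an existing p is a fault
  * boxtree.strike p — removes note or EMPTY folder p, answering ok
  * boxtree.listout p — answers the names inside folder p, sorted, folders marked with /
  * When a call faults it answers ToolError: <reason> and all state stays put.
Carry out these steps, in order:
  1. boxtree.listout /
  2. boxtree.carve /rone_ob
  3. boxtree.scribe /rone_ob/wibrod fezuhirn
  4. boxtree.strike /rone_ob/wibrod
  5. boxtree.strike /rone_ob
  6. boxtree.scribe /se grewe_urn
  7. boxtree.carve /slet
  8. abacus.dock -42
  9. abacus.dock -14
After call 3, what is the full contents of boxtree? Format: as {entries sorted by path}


Answer: {rone_ob/, rone_ob/wibrod=fezuhirn, slustu=zi, smupruge=ho, toz=tozarn}

Derivation:
→ boxtree.listout(p=/)
← [slustu, smupruge, toz]
→ boxtree.carve(p=/rone_ob)
← ok
→ boxtree.scribe(p=/rone_ob/wibrod, c=fezuhirn)
← created
→ boxtree.strike(p=/rone_ob/wibrod)
← ok
→ boxtree.strike(p=/rone_ob)
← ok
→ boxtree.scribe(p=/se, c=grewe_urn)
← created
→ boxtree.carve(p=/slet)
← ok
→ abacus.dock(x=-42)
← 42
→ abacus.dock(x=-14)
← 56


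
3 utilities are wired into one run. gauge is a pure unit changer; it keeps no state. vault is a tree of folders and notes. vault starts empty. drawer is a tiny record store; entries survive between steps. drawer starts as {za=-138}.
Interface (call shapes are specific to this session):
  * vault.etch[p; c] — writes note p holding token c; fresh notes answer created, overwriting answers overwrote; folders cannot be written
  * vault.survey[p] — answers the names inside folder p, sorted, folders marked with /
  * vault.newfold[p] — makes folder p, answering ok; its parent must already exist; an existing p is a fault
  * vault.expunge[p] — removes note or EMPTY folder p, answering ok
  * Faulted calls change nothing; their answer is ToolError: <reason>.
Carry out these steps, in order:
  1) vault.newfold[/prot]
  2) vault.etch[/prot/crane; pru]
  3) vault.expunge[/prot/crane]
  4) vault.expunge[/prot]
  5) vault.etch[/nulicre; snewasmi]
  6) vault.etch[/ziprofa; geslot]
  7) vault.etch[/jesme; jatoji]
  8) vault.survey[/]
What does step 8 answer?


! 1. vault.newfold(p=/prot) -> ok
! 2. vault.etch(p=/prot/crane, c=pru) -> created
! 3. vault.expunge(p=/prot/crane) -> ok
! 4. vault.expunge(p=/prot) -> ok
! 5. vault.etch(p=/nulicre, c=snewasmi) -> created
! 6. vault.etch(p=/ziprofa, c=geslot) -> created
! 7. vault.etch(p=/jesme, c=jatoji) -> created
! 8. vault.survey(p=/) -> [jesme, nulicre, ziprofa]

Answer: [jesme, nulicre, ziprofa]


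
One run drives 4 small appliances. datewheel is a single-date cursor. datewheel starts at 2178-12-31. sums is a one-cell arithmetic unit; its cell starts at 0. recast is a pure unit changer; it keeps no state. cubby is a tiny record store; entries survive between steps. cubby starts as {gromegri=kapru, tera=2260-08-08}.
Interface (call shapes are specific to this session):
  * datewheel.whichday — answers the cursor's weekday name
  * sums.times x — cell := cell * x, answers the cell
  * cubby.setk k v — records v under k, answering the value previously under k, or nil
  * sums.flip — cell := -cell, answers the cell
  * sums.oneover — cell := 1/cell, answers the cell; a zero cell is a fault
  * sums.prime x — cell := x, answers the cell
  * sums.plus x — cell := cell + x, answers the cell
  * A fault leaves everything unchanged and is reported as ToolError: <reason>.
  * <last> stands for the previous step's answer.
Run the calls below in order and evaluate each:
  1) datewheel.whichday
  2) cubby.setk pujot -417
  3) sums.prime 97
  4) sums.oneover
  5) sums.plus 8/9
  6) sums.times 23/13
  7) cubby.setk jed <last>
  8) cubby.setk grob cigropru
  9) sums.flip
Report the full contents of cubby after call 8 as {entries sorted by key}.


-- 1. datewheel.whichday() ~> Thursday
-- 2. cubby.setk(k: pujot, v: -417) ~> nil
-- 3. sums.prime(x: 97) ~> 97
-- 4. sums.oneover() ~> 1/97
-- 5. sums.plus(x: 8/9) ~> 785/873
-- 6. sums.times(x: 23/13) ~> 18055/11349
-- 7. cubby.setk(k: jed, v: <last>) ~> nil
-- 8. cubby.setk(k: grob, v: cigropru) ~> nil
-- 9. sums.flip() ~> -18055/11349

Answer: {grob=cigropru, gromegri=kapru, jed=18055/11349, pujot=-417, tera=2260-08-08}


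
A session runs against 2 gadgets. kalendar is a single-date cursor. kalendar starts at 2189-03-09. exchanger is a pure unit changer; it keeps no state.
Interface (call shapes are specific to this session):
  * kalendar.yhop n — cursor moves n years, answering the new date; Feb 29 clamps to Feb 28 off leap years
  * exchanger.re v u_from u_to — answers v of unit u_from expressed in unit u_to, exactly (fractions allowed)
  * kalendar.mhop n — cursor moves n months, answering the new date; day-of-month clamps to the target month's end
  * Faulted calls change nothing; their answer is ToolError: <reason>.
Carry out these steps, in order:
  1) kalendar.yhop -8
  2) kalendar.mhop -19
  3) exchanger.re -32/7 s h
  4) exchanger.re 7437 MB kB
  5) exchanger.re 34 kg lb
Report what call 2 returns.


Answer: 2179-08-09

Derivation:
-> yhop(-8)
<- 2181-03-09
-> mhop(-19)
<- 2179-08-09
-> re(-32/7, s, h)
<- -2/1575
-> re(7437, MB, kB)
<- 7437000
-> re(34, kg, lb)
<- 3400000000/45359237


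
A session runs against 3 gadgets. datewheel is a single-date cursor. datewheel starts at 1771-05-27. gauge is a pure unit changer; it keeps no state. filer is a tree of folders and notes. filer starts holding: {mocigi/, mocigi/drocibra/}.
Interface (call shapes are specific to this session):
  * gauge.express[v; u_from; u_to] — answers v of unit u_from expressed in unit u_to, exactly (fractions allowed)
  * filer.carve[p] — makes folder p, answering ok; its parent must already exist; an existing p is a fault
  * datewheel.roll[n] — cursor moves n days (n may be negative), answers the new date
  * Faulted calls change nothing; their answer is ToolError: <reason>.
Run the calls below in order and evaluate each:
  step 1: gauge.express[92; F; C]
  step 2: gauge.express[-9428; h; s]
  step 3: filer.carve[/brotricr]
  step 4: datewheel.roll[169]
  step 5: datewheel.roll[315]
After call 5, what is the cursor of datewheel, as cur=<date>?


Act: gauge.express[v=92; u_from=F; u_to=C]
Obs: 100/3
Act: gauge.express[v=-9428; u_from=h; u_to=s]
Obs: -33940800
Act: filer.carve[p=/brotricr]
Obs: ok
Act: datewheel.roll[n=169]
Obs: 1771-11-12
Act: datewheel.roll[n=315]
Obs: 1772-09-22

Answer: cur=1772-09-22


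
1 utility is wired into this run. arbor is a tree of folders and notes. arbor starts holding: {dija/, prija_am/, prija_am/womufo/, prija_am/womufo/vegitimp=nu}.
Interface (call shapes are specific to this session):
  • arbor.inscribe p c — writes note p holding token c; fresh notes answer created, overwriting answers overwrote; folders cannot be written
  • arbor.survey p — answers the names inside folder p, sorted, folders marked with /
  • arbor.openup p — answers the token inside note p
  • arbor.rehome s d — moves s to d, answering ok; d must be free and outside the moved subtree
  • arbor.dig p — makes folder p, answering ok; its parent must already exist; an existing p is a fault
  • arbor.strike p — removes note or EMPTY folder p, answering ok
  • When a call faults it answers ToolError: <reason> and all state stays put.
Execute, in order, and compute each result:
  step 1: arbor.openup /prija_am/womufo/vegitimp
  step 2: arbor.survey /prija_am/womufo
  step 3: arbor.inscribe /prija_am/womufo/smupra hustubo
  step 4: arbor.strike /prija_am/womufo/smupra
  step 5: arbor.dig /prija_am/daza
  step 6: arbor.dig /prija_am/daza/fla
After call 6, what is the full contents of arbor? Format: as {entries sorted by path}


>> openup(p: /prija_am/womufo/vegitimp)
<< nu
>> survey(p: /prija_am/womufo)
<< [vegitimp]
>> inscribe(p: /prija_am/womufo/smupra, c: hustubo)
<< created
>> strike(p: /prija_am/womufo/smupra)
<< ok
>> dig(p: /prija_am/daza)
<< ok
>> dig(p: /prija_am/daza/fla)
<< ok

Answer: {dija/, prija_am/, prija_am/daza/, prija_am/daza/fla/, prija_am/womufo/, prija_am/womufo/vegitimp=nu}


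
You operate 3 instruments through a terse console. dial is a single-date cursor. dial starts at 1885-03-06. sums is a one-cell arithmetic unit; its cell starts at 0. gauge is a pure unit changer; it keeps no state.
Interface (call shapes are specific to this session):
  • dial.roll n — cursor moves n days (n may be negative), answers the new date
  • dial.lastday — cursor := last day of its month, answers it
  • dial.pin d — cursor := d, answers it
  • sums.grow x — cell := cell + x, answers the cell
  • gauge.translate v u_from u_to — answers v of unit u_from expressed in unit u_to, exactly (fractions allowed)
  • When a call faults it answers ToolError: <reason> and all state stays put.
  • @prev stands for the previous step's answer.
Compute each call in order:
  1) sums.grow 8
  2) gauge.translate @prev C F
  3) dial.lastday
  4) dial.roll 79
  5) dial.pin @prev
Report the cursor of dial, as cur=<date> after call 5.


! sums.grow(x: 8) -> 8
! gauge.translate(v: @prev, u_from: C, u_to: F) -> 232/5
! dial.lastday() -> 1885-03-31
! dial.roll(n: 79) -> 1885-06-18
! dial.pin(d: @prev) -> 1885-06-18

Answer: cur=1885-06-18


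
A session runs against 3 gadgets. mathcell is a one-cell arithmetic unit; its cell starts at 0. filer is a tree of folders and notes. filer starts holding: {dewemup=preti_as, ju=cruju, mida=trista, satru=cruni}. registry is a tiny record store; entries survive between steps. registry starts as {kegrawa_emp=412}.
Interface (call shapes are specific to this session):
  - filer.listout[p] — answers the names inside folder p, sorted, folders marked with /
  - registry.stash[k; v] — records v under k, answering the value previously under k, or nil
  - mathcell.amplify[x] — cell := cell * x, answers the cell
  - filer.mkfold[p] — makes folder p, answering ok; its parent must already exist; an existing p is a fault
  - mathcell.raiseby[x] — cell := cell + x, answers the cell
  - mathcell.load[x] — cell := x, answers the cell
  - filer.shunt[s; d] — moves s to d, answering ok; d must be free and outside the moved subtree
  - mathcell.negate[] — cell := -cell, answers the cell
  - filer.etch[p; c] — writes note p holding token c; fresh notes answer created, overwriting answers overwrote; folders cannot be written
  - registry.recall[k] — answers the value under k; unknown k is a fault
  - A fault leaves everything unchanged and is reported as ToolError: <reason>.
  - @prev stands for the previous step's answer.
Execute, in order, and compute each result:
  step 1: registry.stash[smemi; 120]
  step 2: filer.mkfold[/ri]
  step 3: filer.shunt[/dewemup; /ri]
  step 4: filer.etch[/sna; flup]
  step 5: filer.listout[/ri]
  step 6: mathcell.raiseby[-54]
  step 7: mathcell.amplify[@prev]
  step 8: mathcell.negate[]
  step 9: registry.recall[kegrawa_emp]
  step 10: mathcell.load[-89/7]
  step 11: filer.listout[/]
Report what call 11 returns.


Answer: [dewemup, ju, mida, ri/, satru, sna]

Derivation:
CALL registry.stash[smemi; 120]
RET  nil
CALL filer.mkfold[/ri]
RET  ok
CALL filer.shunt[/dewemup; /ri]
RET  ToolError: exists
CALL filer.etch[/sna; flup]
RET  created
CALL filer.listout[/ri]
RET  []
CALL mathcell.raiseby[-54]
RET  -54
CALL mathcell.amplify[@prev]
RET  2916
CALL mathcell.negate[]
RET  -2916
CALL registry.recall[kegrawa_emp]
RET  412
CALL mathcell.load[-89/7]
RET  -89/7
CALL filer.listout[/]
RET  [dewemup, ju, mida, ri/, satru, sna]


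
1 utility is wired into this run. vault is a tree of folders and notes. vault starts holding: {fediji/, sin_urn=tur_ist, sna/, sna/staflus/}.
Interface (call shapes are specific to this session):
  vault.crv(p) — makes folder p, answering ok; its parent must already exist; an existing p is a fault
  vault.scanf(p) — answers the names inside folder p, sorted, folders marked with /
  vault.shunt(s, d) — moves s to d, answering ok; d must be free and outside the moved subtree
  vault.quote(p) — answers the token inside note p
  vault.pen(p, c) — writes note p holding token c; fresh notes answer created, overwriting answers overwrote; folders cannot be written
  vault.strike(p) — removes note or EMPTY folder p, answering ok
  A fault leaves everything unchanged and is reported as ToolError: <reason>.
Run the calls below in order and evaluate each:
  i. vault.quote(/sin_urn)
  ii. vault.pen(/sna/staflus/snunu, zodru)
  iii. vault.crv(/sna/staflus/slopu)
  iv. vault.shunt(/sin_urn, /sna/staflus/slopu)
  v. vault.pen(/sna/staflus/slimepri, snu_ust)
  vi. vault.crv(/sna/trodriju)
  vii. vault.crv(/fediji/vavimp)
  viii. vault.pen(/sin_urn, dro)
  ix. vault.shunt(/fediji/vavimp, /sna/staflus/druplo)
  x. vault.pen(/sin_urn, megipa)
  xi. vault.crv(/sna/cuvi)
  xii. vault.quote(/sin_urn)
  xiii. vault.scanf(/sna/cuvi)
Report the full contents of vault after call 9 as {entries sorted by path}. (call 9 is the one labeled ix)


Answer: {fediji/, sin_urn=dro, sna/, sna/staflus/, sna/staflus/druplo/, sna/staflus/slimepri=snu_ust, sna/staflus/slopu/, sna/staflus/snunu=zodru, sna/trodriju/}

Derivation:
;; quote(p='/sin_urn') : tur_ist
;; pen(p='/sna/staflus/snunu', c='zodru') : created
;; crv(p='/sna/staflus/slopu') : ok
;; shunt(s='/sin_urn', d='/sna/staflus/slopu') : ToolError: exists
;; pen(p='/sna/staflus/slimepri', c='snu_ust') : created
;; crv(p='/sna/trodriju') : ok
;; crv(p='/fediji/vavimp') : ok
;; pen(p='/sin_urn', c='dro') : overwrote
;; shunt(s='/fediji/vavimp', d='/sna/staflus/druplo') : ok
;; pen(p='/sin_urn', c='megipa') : overwrote
;; crv(p='/sna/cuvi') : ok
;; quote(p='/sin_urn') : megipa
;; scanf(p='/sna/cuvi') : []


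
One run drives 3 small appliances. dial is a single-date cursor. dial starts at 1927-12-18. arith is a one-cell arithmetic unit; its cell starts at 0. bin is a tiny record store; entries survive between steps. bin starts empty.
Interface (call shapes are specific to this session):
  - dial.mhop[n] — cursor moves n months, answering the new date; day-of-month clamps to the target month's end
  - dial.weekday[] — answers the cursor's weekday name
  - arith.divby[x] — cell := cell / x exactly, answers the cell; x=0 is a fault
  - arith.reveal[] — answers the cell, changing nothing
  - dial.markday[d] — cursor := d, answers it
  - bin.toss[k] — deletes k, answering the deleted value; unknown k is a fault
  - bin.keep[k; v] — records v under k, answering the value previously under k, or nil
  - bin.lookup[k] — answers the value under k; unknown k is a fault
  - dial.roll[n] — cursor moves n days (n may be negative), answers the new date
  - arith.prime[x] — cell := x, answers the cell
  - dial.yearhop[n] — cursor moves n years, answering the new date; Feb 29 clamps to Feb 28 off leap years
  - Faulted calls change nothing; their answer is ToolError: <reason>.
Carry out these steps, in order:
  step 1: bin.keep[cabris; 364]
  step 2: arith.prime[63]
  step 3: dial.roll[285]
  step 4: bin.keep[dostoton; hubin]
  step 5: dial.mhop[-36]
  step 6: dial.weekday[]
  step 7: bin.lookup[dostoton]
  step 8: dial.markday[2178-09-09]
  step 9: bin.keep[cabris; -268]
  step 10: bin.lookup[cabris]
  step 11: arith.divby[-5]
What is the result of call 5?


Answer: 1925-09-28

Derivation:
==> keep(k: cabris, v: 364)
<== nil
==> prime(x: 63)
<== 63
==> roll(n: 285)
<== 1928-09-28
==> keep(k: dostoton, v: hubin)
<== nil
==> mhop(n: -36)
<== 1925-09-28
==> weekday()
<== Monday
==> lookup(k: dostoton)
<== hubin
==> markday(d: 2178-09-09)
<== 2178-09-09
==> keep(k: cabris, v: -268)
<== 364
==> lookup(k: cabris)
<== -268
==> divby(x: -5)
<== -63/5


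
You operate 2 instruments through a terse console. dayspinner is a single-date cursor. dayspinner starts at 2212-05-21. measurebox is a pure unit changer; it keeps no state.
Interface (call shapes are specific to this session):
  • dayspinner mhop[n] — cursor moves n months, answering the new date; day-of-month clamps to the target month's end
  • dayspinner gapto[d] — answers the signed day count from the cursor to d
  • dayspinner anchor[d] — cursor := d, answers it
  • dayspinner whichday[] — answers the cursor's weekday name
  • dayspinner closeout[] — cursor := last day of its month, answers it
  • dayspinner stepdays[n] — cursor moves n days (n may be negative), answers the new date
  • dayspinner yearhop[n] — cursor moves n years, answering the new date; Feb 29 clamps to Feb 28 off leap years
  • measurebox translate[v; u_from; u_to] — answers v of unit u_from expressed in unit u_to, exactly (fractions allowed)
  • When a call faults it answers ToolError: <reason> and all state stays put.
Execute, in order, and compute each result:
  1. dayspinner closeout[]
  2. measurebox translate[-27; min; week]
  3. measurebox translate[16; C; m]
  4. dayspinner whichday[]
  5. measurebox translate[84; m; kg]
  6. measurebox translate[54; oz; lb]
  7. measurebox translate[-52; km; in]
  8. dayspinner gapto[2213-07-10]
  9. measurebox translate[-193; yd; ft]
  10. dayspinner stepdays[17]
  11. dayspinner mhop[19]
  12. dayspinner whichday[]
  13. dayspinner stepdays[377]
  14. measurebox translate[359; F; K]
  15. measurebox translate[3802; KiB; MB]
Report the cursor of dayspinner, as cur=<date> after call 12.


Next I call dayspinner closeout: 2212-05-31.
Now I run measurebox translate with v→-27, u_from→min, u_to→week, — result: -3/1120.
I try measurebox translate with v→16, u_from→C, u_to→m, giving ToolError: incompatible units.
Calling dayspinner whichday, which returns Sunday.
I call measurebox translate with v→84, u_from→m, u_to→kg, giving ToolError: incompatible units.
I call measurebox translate with v→54, u_from→oz, u_to→lb, giving 27/8.
I call measurebox translate with v→-52, u_from→km, u_to→in, and observe -260000000/127.
I invoke dayspinner gapto with d→2213-07-10, yielding 405.
I run measurebox translate with v→-193, u_from→yd, u_to→ft: -579.
I try dayspinner stepdays with n→17, — result: 2212-06-17.
Then dayspinner mhop with n→19, which returns 2214-01-17.
Using dayspinner whichday, and observe Monday.
Then dayspinner stepdays with n→377, and get 2215-01-29.
I use measurebox translate with v→359, u_from→F, u_to→K, → 27289/60.
I use measurebox translate with v→3802, u_from→KiB, u_to→MB, and see 60832/15625.

Answer: cur=2214-01-17


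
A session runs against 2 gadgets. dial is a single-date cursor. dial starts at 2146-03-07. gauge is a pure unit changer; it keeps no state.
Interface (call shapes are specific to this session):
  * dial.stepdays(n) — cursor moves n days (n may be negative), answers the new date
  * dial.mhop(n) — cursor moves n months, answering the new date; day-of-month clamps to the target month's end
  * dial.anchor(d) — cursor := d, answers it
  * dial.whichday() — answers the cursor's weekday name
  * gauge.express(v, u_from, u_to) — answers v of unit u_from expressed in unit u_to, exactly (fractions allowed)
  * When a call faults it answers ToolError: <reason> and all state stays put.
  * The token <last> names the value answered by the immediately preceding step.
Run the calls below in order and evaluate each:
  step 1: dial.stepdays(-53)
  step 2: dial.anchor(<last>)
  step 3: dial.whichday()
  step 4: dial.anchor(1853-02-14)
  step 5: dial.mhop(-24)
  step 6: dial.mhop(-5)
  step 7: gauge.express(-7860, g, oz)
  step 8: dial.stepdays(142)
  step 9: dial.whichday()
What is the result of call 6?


Answer: 1850-09-14

Derivation:
> dial.stepdays -53
:: 2146-01-13
> dial.anchor <last>
:: 2146-01-13
> dial.whichday
:: Thursday
> dial.anchor 1853-02-14
:: 1853-02-14
> dial.mhop -24
:: 1851-02-14
> dial.mhop -5
:: 1850-09-14
> gauge.express -7860 g oz
:: -12576000000/45359237
> dial.stepdays 142
:: 1851-02-03
> dial.whichday
:: Monday


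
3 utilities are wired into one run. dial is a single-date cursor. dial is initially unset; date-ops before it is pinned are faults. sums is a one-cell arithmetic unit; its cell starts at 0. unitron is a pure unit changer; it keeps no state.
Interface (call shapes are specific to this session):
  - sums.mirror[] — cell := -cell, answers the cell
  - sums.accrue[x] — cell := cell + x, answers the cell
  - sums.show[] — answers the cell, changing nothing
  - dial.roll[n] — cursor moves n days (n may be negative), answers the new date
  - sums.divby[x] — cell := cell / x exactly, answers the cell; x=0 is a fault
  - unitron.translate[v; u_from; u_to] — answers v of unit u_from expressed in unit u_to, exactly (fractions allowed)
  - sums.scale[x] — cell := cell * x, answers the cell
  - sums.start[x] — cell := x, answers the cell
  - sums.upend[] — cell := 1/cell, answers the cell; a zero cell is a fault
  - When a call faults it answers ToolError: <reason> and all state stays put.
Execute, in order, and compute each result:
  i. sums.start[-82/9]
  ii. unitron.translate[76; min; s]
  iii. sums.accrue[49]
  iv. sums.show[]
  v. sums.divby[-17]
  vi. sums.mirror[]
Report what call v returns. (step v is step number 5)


Using sums.start using x='-82/9', and get -82/9.
Next I call unitron.translate using v='76', u_from='min', u_to='s', and get 4560.
I try sums.accrue using x='49', → 359/9.
Invoking sums.show(), — result: 359/9.
Using sums.divby using x='-17', yielding -359/153.
Using sums.mirror(), → 359/153.

Answer: -359/153


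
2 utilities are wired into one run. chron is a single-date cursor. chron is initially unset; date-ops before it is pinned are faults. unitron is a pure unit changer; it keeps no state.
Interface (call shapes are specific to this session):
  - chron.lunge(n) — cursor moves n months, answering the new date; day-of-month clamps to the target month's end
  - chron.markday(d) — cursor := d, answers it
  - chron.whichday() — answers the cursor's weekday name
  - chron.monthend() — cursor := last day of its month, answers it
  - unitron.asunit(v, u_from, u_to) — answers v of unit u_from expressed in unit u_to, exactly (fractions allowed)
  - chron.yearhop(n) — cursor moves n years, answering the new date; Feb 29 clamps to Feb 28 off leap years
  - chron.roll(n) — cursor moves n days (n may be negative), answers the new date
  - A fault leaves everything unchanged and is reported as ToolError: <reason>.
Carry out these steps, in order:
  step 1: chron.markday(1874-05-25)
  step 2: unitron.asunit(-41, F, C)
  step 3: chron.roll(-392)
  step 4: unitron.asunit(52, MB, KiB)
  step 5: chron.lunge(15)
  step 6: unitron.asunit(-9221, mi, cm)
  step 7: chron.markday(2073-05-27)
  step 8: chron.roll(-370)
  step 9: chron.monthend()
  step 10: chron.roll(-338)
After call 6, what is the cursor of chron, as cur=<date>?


Answer: cur=1874-07-28

Derivation:
==> markday(1874-05-25)
<== 1874-05-25
==> asunit(-41, F, C)
<== -365/9
==> roll(-392)
<== 1873-04-28
==> asunit(52, MB, KiB)
<== 203125/4
==> lunge(15)
<== 1874-07-28
==> asunit(-9221, mi, cm)
<== -7419880512/5
==> markday(2073-05-27)
<== 2073-05-27
==> roll(-370)
<== 2072-05-22
==> monthend()
<== 2072-05-31
==> roll(-338)
<== 2071-06-28


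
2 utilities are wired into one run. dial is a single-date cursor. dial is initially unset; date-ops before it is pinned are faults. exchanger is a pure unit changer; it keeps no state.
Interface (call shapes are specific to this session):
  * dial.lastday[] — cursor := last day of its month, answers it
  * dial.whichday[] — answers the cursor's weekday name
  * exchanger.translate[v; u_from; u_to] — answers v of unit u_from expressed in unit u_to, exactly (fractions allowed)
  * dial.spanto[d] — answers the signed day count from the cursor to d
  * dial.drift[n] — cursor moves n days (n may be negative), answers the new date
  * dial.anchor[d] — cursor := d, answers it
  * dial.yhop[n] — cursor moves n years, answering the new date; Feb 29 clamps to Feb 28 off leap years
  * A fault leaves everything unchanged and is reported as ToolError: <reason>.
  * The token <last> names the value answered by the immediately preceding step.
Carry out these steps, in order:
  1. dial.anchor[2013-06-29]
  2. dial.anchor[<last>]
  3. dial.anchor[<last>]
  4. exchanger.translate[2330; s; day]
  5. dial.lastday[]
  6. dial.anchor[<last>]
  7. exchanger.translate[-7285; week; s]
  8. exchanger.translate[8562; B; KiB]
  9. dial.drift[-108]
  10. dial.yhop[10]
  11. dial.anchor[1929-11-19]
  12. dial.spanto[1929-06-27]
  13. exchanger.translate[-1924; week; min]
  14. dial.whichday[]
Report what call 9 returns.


Next I call dial.anchor passing d=2013-06-29, which returns 2013-06-29.
I try dial.anchor passing d=<last>, and get 2013-06-29.
I call dial.anchor passing d=<last>, and observe 2013-06-29.
Now I run exchanger.translate passing v=2330, u_from=s, u_to=day, which returns 233/8640.
I invoke dial.lastday, giving 2013-06-30.
Using dial.anchor passing d=<last>, — result: 2013-06-30.
Calling exchanger.translate passing v=-7285, u_from=week, u_to=s, which returns -4405968000.
I invoke exchanger.translate passing v=8562, u_from=B, u_to=KiB, giving 4281/512.
Calling dial.drift passing n=-108, which returns 2013-03-14.
I call dial.yhop passing n=10: 2023-03-14.
I use dial.anchor passing d=1929-11-19, which returns 1929-11-19.
Using dial.spanto passing d=1929-06-27, → -145.
Calling exchanger.translate passing v=-1924, u_from=week, u_to=min, and observe -19393920.
I invoke dial.whichday(), yielding Tuesday.

Answer: 2013-03-14
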